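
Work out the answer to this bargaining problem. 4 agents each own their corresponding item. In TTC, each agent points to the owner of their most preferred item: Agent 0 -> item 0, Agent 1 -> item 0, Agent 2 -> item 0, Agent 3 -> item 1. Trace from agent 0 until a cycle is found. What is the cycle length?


Step 1: Trace the pointer graph from agent 0: 0 -> 0
Step 2: A cycle is detected when we revisit agent 0
Step 3: The cycle is: 0 -> 0
Step 4: Cycle length = 1

1


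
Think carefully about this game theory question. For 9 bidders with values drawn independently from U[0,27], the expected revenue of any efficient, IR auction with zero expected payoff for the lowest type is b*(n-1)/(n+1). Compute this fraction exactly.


Step 1: By Revenue Equivalence, expected revenue = b*(n-1)/(n+1)
Step 2: Substituting n = 9, b = 27
Step 3: Revenue = 27*(9-1)/(9+1) = 27*8/10
Step 4: Revenue = 216/10 = 108/5

108/5


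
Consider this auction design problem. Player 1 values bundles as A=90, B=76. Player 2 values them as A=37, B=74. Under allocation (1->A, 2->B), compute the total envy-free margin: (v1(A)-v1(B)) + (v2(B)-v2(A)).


Step 1: Player 1's margin = v1(A) - v1(B) = 90 - 76 = 14
Step 2: Player 2's margin = v2(B) - v2(A) = 74 - 37 = 37
Step 3: Total margin = 14 + 37 = 51

51


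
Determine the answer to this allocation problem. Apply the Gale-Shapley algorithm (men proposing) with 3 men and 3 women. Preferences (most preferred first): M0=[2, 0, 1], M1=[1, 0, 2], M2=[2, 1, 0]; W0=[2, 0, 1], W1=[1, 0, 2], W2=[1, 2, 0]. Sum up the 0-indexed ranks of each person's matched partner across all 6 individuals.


Step 1: Run Gale-Shapley (men propose, women hold best offer):
  M0 proposes to W2; she accepts
  M1 proposes to W1; she accepts
  M2 proposes to W2; she switches from M0
  M0 proposes to W0; she accepts
Step 2: Final matching: W0-M0, W1-M1, W2-M2
Step 3: 0-indexed ranks (man's rank of his match, then woman's): 1 + 1 + 0 + 0 + 0 + 1
Step 4: Total rank sum = 3

3


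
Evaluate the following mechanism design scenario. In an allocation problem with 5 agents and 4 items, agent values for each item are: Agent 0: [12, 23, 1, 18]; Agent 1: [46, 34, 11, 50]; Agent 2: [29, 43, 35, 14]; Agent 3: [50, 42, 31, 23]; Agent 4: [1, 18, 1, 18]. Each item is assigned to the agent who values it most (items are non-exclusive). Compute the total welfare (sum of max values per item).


Step 1: For each item, find the maximum value among all agents.
Step 2: Item 0 -> Agent 3 (value 50)
Step 3: Item 1 -> Agent 2 (value 43)
Step 4: Item 2 -> Agent 2 (value 35)
Step 5: Item 3 -> Agent 1 (value 50)
Step 6: Total welfare = 50 + 43 + 35 + 50 = 178

178


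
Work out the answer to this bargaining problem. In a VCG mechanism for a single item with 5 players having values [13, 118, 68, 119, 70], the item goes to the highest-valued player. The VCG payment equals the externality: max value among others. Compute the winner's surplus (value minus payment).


Step 1: The winner is the agent with the highest value: agent 3 with value 119
Step 2: Values of other agents: [13, 118, 68, 70]
Step 3: VCG payment = max of others' values = 118
Step 4: Surplus = 119 - 118 = 1

1


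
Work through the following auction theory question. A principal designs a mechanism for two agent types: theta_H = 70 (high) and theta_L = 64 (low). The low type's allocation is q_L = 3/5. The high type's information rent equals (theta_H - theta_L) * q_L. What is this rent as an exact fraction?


Step 1: theta_H - theta_L = 70 - 64 = 6
Step 2: Information rent = (theta_H - theta_L) * q_L
Step 3: = 6 * 3/5
Step 4: = 18/5

18/5


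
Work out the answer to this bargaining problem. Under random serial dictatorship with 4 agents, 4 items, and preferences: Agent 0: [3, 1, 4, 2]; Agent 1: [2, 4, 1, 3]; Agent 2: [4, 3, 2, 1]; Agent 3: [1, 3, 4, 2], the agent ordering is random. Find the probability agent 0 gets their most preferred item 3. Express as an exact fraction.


Step 1: Agent 0 wants item 3
Step 2: There are 24 possible orderings of agents
Step 3: In 24 orderings, agent 0 gets item 3
Step 4: Probability = 24/24 = 1

1


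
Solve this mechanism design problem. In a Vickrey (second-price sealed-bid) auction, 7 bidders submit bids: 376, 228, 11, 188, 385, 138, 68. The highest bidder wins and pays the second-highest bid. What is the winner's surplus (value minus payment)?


Step 1: Sort bids in descending order: 385, 376, 228, 188, 138, 68, 11
Step 2: The winning bid is the highest: 385
Step 3: The payment equals the second-highest bid: 376
Step 4: Surplus = winner's bid - payment = 385 - 376 = 9

9


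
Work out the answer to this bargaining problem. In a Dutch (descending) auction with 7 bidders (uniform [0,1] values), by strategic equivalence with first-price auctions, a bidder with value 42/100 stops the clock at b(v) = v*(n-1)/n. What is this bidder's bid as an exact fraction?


Step 1: Dutch auctions are strategically equivalent to first-price auctions
Step 2: The equilibrium bid is b(v) = v*(n-1)/n
Step 3: b = 21/50 * 6/7
Step 4: b = 9/25

9/25


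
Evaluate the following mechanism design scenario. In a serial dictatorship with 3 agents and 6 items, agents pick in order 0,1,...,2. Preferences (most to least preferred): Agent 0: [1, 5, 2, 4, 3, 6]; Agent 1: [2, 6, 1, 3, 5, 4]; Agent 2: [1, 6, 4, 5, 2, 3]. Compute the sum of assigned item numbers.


Step 1: Agent 0 picks item 1
Step 2: Agent 1 picks item 2
Step 3: Agent 2 picks item 6
Step 4: Sum = 1 + 2 + 6 = 9

9


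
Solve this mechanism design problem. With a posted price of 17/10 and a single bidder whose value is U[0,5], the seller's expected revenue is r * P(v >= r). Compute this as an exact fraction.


Step 1: Posted price r = 17/10, value support [0,5]
Step 2: P(v >= r) = (5 - 17/10)/5 = 33/50
Step 3: Expected revenue = r * P(v >= r) = 17/10 * 33/50
Step 4: Revenue = 561/500

561/500


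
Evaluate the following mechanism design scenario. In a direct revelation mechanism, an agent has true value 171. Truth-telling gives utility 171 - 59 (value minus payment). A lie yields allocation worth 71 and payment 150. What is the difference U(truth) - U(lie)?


Step 1: U(truth) = value - payment = 171 - 59 = 112
Step 2: U(lie) = allocation - payment = 71 - 150 = -79
Step 3: IC gap = 112 - (-79) = 191

191


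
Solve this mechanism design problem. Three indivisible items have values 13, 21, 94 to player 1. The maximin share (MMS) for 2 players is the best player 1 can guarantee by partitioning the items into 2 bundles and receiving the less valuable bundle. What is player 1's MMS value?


Step 1: Item values = 13, 21, 94
Step 2: Enumerate all 2-bundle partitions and take the smaller bundle:
  Partition 1: {13} vs {21,94} -> bundles 13, 115; min = 13
  Partition 2: {21} vs {13,94} -> bundles 21, 107; min = 21
  Partition 3: {94} vs {13,21} -> bundles 94, 34; min = 34
Step 3: MMS = max(13, 21, 34) = 34

34


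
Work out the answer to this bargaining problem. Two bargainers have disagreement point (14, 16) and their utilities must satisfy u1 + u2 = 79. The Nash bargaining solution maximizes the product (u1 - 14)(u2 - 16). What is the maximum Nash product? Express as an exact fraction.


Step 1: The Nash solution splits surplus symmetrically above the disagreement point
Step 2: u1 = (total + d1 - d2)/2 = (79 + 14 - 16)/2 = 77/2
Step 3: u2 = (total - d1 + d2)/2 = (79 - 14 + 16)/2 = 81/2
Step 4: Nash product = (77/2 - 14) * (81/2 - 16)
Step 5: = 49/2 * 49/2 = 2401/4

2401/4


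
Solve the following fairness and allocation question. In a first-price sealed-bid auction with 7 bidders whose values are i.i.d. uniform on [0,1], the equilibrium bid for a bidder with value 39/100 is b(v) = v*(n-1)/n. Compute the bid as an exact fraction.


Step 1: The symmetric BNE bidding function is b(v) = v * (n-1) / n
Step 2: Substitute v = 39/100 and n = 7
Step 3: b = 39/100 * 6/7
Step 4: b = 117/350

117/350


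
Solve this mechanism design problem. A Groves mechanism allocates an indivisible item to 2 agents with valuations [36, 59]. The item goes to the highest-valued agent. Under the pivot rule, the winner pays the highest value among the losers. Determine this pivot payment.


Step 1: The efficient winner is agent 1 with value 59
Step 2: Other agents' values: [36]
Step 3: Pivot payment = max(others) = 36
Step 4: The winner pays 36

36


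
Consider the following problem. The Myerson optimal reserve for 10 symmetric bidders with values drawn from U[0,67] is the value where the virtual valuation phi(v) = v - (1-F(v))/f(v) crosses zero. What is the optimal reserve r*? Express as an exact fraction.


Step 1: For U[0,67], F(v) = v/67 and f(v) = 1/67
Step 2: phi(v) = v - (1 - v/67)/(1/67) = v - (67 - v) = 2v - 67
Step 3: Set phi(r*) = 0: 2r* - 67 = 0
Step 4: r* = 67/2 (the number of bidders n = 10 does not enter)

67/2


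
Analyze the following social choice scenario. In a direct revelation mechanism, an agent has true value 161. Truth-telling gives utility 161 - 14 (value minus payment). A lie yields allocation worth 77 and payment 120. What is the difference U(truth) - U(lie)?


Step 1: U(truth) = value - payment = 161 - 14 = 147
Step 2: U(lie) = allocation - payment = 77 - 120 = -43
Step 3: IC gap = 147 - (-43) = 190

190


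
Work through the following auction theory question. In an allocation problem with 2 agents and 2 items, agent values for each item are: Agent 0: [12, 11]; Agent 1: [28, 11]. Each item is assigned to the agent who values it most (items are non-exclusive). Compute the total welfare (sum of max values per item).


Step 1: For each item, find the maximum value among all agents.
Step 2: Item 0 -> Agent 1 (value 28)
Step 3: Item 1 -> Agent 0 (value 11)
Step 4: Total welfare = 28 + 11 = 39

39


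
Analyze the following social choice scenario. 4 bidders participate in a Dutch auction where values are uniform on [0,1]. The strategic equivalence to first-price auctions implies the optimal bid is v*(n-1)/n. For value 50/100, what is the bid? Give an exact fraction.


Step 1: Dutch auctions are strategically equivalent to first-price auctions
Step 2: The equilibrium bid is b(v) = v*(n-1)/n
Step 3: b = 1/2 * 3/4
Step 4: b = 3/8

3/8


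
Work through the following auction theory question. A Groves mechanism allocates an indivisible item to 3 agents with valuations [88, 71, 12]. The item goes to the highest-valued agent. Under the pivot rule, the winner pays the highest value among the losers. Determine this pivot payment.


Step 1: The efficient winner is agent 0 with value 88
Step 2: Other agents' values: [71, 12]
Step 3: Pivot payment = max(others) = 71
Step 4: The winner pays 71

71


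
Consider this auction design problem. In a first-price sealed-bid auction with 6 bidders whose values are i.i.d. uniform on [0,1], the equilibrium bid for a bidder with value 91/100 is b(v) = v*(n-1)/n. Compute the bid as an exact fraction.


Step 1: The symmetric BNE bidding function is b(v) = v * (n-1) / n
Step 2: Substitute v = 91/100 and n = 6
Step 3: b = 91/100 * 5/6
Step 4: b = 91/120

91/120


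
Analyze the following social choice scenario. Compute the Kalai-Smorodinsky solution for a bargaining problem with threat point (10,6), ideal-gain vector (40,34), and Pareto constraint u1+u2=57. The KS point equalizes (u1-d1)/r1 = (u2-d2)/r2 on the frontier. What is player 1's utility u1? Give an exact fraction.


Step 1: At the KS point, (u1-d1)/r1 = (u2-d2)/r2 = t and u1+u2 = 57
Step 2: u1 = d1 + r1*t and u2 = d2 + r2*t, so (d1 + r1*t) + (d2 + r2*t) = 57
Step 3: t = (57 - 10 - 6)/(40 + 34) = 41/74
Step 4: u1 = d1 + r1*t = 10 + 40 * 41/74 = 1190/37
Step 5: (Check: u2 = d2 + r2*t = 919/37; u1+u2 = 1190/37 + 919/37 = 57, on the frontier.)

1190/37


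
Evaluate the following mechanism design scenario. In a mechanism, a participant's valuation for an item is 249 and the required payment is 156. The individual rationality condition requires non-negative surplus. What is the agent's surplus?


Step 1: Surplus = value - payment = 249 - 156 = 93
Step 2: IR is satisfied (surplus >= 0)

93


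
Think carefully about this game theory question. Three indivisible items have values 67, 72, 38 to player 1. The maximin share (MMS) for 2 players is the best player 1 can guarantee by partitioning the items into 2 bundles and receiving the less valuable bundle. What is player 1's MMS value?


Step 1: Item values = 67, 72, 38
Step 2: Enumerate all 2-bundle partitions and take the smaller bundle:
  Partition 1: {67} vs {72,38} -> bundles 67, 110; min = 67
  Partition 2: {72} vs {67,38} -> bundles 72, 105; min = 72
  Partition 3: {38} vs {67,72} -> bundles 38, 139; min = 38
Step 3: MMS = max(67, 72, 38) = 72

72


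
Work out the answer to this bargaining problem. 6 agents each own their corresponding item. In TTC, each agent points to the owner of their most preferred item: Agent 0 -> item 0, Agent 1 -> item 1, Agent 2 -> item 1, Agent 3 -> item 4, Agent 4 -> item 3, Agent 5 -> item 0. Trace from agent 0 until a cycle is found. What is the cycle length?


Step 1: Trace the pointer graph from agent 0: 0 -> 0
Step 2: A cycle is detected when we revisit agent 0
Step 3: The cycle is: 0 -> 0
Step 4: Cycle length = 1

1


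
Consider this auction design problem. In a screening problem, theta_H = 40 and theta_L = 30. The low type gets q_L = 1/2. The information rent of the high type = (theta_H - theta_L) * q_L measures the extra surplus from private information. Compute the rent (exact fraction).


Step 1: theta_H - theta_L = 40 - 30 = 10
Step 2: Information rent = (theta_H - theta_L) * q_L
Step 3: = 10 * 1/2
Step 4: = 5

5


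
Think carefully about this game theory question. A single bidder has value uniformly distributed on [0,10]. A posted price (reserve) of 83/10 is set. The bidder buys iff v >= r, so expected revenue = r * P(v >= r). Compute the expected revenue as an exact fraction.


Step 1: Posted price r = 83/10, value support [0,10]
Step 2: P(v >= r) = (10 - 83/10)/10 = 17/100
Step 3: Expected revenue = r * P(v >= r) = 83/10 * 17/100
Step 4: Revenue = 1411/1000

1411/1000


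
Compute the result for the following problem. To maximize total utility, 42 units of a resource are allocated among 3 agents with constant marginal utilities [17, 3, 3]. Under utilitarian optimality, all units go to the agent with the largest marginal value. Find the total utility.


Step 1: The marginal utilities are [17, 3, 3]
Step 2: The highest marginal utility is 17
Step 3: All 42 units go to that agent
Step 4: Total utility = 17 * 42 = 714

714


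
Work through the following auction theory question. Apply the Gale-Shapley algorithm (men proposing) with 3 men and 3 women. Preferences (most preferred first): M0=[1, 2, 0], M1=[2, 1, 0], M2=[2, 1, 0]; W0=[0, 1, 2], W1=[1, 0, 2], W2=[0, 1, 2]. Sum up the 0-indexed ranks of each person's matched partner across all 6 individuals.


Step 1: Run Gale-Shapley (men propose, women hold best offer):
  M0 proposes to W1; she accepts
  M1 proposes to W2; she accepts
  M2 proposes to W2; rejected
  M2 proposes to W1; rejected
  M2 proposes to W0; she accepts
Step 2: Final matching: W0-M2, W1-M0, W2-M1
Step 3: 0-indexed ranks (man's rank of his match, then woman's): 2 + 2 + 0 + 1 + 0 + 1
Step 4: Total rank sum = 6

6


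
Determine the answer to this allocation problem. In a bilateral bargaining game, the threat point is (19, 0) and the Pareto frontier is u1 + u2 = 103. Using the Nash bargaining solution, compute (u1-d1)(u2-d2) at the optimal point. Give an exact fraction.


Step 1: The Nash solution splits surplus symmetrically above the disagreement point
Step 2: u1 = (total + d1 - d2)/2 = (103 + 19 - 0)/2 = 61
Step 3: u2 = (total - d1 + d2)/2 = (103 - 19 + 0)/2 = 42
Step 4: Nash product = (61 - 19) * (42 - 0)
Step 5: = 42 * 42 = 1764

1764


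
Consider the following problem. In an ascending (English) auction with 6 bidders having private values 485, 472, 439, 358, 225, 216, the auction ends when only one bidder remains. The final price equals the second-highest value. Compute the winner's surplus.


Step 1: Identify the highest value: 485
Step 2: Identify the second-highest value: 472
Step 3: The final price = second-highest value = 472
Step 4: Surplus = 485 - 472 = 13

13


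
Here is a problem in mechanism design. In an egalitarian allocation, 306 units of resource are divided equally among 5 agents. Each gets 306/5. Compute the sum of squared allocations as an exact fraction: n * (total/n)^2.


Step 1: Each agent's share = 306/5
Step 2: Square of each share = (306/5)^2 = 93636/25
Step 3: Sum of squares = 5 * 93636/25 = 93636/5

93636/5


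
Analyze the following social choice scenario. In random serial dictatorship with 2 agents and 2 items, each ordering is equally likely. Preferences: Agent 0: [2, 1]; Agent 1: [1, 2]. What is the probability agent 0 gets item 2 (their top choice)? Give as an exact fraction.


Step 1: Agent 0 wants item 2
Step 2: There are 2 possible orderings of agents
Step 3: In 2 orderings, agent 0 gets item 2
Step 4: Probability = 2/2 = 1

1


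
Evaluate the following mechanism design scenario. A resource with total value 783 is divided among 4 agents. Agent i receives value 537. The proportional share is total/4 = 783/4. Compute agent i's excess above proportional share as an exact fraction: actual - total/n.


Step 1: Proportional share = 783/4
Step 2: Agent's actual allocation = 537
Step 3: Excess = 537 - 783/4 = 1365/4

1365/4


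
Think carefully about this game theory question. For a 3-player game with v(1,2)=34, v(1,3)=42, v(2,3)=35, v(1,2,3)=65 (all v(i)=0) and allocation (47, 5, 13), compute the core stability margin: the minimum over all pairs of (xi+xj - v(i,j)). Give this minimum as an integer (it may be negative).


Step 1: Slack for coalition (1,2): x1+x2 - v12 = 52 - 34 = 18
Step 2: Slack for coalition (1,3): x1+x3 - v13 = 60 - 42 = 18
Step 3: Slack for coalition (2,3): x2+x3 - v23 = 18 - 35 = -17
Step 4: Minimum slack = min(18, 18, -17) = -17, attained by (2,3); coalition (2,3) can block (slack < 0), so the allocation is not in the core

-17


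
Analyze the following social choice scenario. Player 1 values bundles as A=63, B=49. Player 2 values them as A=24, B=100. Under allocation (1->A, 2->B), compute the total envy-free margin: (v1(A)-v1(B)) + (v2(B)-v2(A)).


Step 1: Player 1's margin = v1(A) - v1(B) = 63 - 49 = 14
Step 2: Player 2's margin = v2(B) - v2(A) = 100 - 24 = 76
Step 3: Total margin = 14 + 76 = 90

90


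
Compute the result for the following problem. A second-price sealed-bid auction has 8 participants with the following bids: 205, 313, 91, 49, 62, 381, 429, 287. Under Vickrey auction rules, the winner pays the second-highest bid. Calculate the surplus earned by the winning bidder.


Step 1: Sort bids in descending order: 429, 381, 313, 287, 205, 91, 62, 49
Step 2: The winning bid is the highest: 429
Step 3: The payment equals the second-highest bid: 381
Step 4: Surplus = winner's bid - payment = 429 - 381 = 48

48


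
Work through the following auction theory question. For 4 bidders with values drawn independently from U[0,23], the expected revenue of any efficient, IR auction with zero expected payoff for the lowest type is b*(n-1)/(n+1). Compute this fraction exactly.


Step 1: By Revenue Equivalence, expected revenue = b*(n-1)/(n+1)
Step 2: Substituting n = 4, b = 23
Step 3: Revenue = 23*(4-1)/(4+1) = 23*3/5
Step 4: Revenue = 69/5

69/5


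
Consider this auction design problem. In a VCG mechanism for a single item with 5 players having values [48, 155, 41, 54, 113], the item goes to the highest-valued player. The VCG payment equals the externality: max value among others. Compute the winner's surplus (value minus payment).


Step 1: The winner is the agent with the highest value: agent 1 with value 155
Step 2: Values of other agents: [48, 41, 54, 113]
Step 3: VCG payment = max of others' values = 113
Step 4: Surplus = 155 - 113 = 42

42


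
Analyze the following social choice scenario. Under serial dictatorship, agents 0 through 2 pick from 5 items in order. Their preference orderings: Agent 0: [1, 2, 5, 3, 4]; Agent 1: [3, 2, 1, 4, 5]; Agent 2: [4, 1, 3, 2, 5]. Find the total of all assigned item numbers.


Step 1: Agent 0 picks item 1
Step 2: Agent 1 picks item 3
Step 3: Agent 2 picks item 4
Step 4: Sum = 1 + 3 + 4 = 8

8


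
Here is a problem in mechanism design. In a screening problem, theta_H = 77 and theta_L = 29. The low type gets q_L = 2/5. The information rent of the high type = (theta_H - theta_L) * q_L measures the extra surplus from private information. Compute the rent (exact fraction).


Step 1: theta_H - theta_L = 77 - 29 = 48
Step 2: Information rent = (theta_H - theta_L) * q_L
Step 3: = 48 * 2/5
Step 4: = 96/5

96/5


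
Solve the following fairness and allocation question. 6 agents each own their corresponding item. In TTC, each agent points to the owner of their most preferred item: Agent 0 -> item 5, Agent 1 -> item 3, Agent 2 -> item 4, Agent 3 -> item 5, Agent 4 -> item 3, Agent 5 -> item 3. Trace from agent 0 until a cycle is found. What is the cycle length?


Step 1: Trace the pointer graph from agent 0: 0 -> 5 -> 3 -> 5
Step 2: A cycle is detected when we revisit agent 5
Step 3: The cycle is: 5 -> 3 -> 5
Step 4: Cycle length = 2

2


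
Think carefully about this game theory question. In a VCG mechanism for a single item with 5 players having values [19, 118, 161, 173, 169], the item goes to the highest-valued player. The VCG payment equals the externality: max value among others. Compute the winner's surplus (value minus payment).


Step 1: The winner is the agent with the highest value: agent 3 with value 173
Step 2: Values of other agents: [19, 118, 161, 169]
Step 3: VCG payment = max of others' values = 169
Step 4: Surplus = 173 - 169 = 4

4


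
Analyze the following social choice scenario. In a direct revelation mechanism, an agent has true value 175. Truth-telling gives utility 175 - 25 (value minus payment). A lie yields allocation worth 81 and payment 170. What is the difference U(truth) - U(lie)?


Step 1: U(truth) = value - payment = 175 - 25 = 150
Step 2: U(lie) = allocation - payment = 81 - 170 = -89
Step 3: IC gap = 150 - (-89) = 239

239


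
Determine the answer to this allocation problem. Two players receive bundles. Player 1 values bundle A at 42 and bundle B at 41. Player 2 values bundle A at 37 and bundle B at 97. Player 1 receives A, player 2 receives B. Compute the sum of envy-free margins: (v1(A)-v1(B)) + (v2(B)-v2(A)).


Step 1: Player 1's margin = v1(A) - v1(B) = 42 - 41 = 1
Step 2: Player 2's margin = v2(B) - v2(A) = 97 - 37 = 60
Step 3: Total margin = 1 + 60 = 61

61


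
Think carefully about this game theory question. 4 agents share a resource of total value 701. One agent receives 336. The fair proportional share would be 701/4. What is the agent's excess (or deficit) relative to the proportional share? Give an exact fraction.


Step 1: Proportional share = 701/4
Step 2: Agent's actual allocation = 336
Step 3: Excess = 336 - 701/4 = 643/4

643/4


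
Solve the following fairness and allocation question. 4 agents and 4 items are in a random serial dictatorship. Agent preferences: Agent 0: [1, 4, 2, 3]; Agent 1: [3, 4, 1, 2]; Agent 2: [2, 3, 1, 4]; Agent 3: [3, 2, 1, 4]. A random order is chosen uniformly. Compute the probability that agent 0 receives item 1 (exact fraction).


Step 1: Agent 0 wants item 1
Step 2: There are 24 possible orderings of agents
Step 3: In 21 orderings, agent 0 gets item 1
Step 4: Probability = 21/24 = 7/8

7/8


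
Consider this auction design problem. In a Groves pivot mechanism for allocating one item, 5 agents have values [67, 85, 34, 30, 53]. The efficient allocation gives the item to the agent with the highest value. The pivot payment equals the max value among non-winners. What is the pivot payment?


Step 1: The efficient winner is agent 1 with value 85
Step 2: Other agents' values: [67, 34, 30, 53]
Step 3: Pivot payment = max(others) = 67
Step 4: The winner pays 67

67


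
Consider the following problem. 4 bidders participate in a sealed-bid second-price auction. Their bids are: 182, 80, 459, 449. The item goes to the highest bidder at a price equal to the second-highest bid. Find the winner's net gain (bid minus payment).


Step 1: Sort bids in descending order: 459, 449, 182, 80
Step 2: The winning bid is the highest: 459
Step 3: The payment equals the second-highest bid: 449
Step 4: Surplus = winner's bid - payment = 459 - 449 = 10

10


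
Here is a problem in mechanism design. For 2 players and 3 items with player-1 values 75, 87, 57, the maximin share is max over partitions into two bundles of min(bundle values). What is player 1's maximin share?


Step 1: Item values = 75, 87, 57
Step 2: Enumerate all 2-bundle partitions and take the smaller bundle:
  Partition 1: {75} vs {87,57} -> bundles 75, 144; min = 75
  Partition 2: {87} vs {75,57} -> bundles 87, 132; min = 87
  Partition 3: {57} vs {75,87} -> bundles 57, 162; min = 57
Step 3: MMS = max(75, 87, 57) = 87

87


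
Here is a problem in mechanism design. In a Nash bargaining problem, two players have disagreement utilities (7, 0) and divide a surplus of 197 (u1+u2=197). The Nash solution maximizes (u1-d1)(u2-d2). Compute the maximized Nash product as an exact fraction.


Step 1: The Nash solution splits surplus symmetrically above the disagreement point
Step 2: u1 = (total + d1 - d2)/2 = (197 + 7 - 0)/2 = 102
Step 3: u2 = (total - d1 + d2)/2 = (197 - 7 + 0)/2 = 95
Step 4: Nash product = (102 - 7) * (95 - 0)
Step 5: = 95 * 95 = 9025

9025


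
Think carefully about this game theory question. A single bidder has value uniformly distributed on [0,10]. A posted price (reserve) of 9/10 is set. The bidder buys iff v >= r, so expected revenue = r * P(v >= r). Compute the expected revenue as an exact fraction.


Step 1: Posted price r = 9/10, value support [0,10]
Step 2: P(v >= r) = (10 - 9/10)/10 = 91/100
Step 3: Expected revenue = r * P(v >= r) = 9/10 * 91/100
Step 4: Revenue = 819/1000

819/1000


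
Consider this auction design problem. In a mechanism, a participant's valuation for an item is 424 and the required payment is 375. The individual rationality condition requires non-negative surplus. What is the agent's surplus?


Step 1: Surplus = value - payment = 424 - 375 = 49
Step 2: IR is satisfied (surplus >= 0)

49


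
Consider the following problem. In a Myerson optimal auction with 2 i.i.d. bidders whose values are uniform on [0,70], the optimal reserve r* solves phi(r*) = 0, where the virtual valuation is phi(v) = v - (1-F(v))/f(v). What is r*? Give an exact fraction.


Step 1: For U[0,70], F(v) = v/70 and f(v) = 1/70
Step 2: phi(v) = v - (1 - v/70)/(1/70) = v - (70 - v) = 2v - 70
Step 3: Set phi(r*) = 0: 2r* - 70 = 0
Step 4: r* = 70/2 = 35 (the number of bidders n = 2 does not enter)

35


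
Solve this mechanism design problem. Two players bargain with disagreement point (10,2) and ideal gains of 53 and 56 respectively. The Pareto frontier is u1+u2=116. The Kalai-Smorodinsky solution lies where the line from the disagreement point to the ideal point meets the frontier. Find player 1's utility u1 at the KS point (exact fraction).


Step 1: At the KS point, (u1-d1)/r1 = (u2-d2)/r2 = t and u1+u2 = 116
Step 2: u1 = d1 + r1*t and u2 = d2 + r2*t, so (d1 + r1*t) + (d2 + r2*t) = 116
Step 3: t = (116 - 10 - 2)/(53 + 56) = 104/109
Step 4: u1 = d1 + r1*t = 10 + 53 * 104/109 = 6602/109
Step 5: (Check: u2 = d2 + r2*t = 6042/109; u1+u2 = 6602/109 + 6042/109 = 116, on the frontier.)

6602/109


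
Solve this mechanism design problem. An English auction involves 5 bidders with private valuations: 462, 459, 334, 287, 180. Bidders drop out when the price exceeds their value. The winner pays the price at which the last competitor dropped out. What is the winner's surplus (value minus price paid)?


Step 1: Identify the highest value: 462
Step 2: Identify the second-highest value: 459
Step 3: The final price = second-highest value = 459
Step 4: Surplus = 462 - 459 = 3

3


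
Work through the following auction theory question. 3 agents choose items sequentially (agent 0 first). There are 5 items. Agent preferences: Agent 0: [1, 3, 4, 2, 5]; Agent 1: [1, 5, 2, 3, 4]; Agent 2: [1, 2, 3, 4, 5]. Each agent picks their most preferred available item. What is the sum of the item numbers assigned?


Step 1: Agent 0 picks item 1
Step 2: Agent 1 picks item 5
Step 3: Agent 2 picks item 2
Step 4: Sum = 1 + 5 + 2 = 8

8


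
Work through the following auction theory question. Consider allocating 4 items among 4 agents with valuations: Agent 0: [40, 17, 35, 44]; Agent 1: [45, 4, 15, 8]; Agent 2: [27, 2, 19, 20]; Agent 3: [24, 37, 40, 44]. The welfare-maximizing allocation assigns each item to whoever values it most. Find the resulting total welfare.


Step 1: For each item, find the maximum value among all agents.
Step 2: Item 0 -> Agent 1 (value 45)
Step 3: Item 1 -> Agent 3 (value 37)
Step 4: Item 2 -> Agent 3 (value 40)
Step 5: Item 3 -> Agent 0 (value 44)
Step 6: Total welfare = 45 + 37 + 40 + 44 = 166

166


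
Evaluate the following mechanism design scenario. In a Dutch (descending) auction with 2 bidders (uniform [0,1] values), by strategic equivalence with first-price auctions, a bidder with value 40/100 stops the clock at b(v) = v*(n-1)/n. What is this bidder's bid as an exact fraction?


Step 1: Dutch auctions are strategically equivalent to first-price auctions
Step 2: The equilibrium bid is b(v) = v*(n-1)/n
Step 3: b = 2/5 * 1/2
Step 4: b = 1/5

1/5


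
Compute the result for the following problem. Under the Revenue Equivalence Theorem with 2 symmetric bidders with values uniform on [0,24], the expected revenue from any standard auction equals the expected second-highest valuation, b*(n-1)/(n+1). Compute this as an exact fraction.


Step 1: By Revenue Equivalence, expected revenue = b*(n-1)/(n+1)
Step 2: Substituting n = 2, b = 24
Step 3: Revenue = 24*(2-1)/(2+1) = 24*1/3
Step 4: Revenue = 24/3 = 8

8


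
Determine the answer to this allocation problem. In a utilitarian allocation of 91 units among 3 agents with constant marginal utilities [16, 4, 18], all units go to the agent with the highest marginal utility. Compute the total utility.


Step 1: The marginal utilities are [16, 4, 18]
Step 2: The highest marginal utility is 18
Step 3: All 91 units go to that agent
Step 4: Total utility = 18 * 91 = 1638

1638


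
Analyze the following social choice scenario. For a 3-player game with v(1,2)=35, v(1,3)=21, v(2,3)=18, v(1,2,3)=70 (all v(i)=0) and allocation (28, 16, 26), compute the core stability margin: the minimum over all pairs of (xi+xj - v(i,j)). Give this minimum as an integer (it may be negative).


Step 1: Slack for coalition (1,2): x1+x2 - v12 = 44 - 35 = 9
Step 2: Slack for coalition (1,3): x1+x3 - v13 = 54 - 21 = 33
Step 3: Slack for coalition (2,3): x2+x3 - v23 = 42 - 18 = 24
Step 4: Minimum slack = min(9, 33, 24) = 9, attained by (1,2); no pair can gain by deviating, so the allocation is in the core

9


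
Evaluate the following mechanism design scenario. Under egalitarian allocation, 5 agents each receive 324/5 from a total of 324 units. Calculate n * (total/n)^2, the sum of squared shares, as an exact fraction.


Step 1: Each agent's share = 324/5
Step 2: Square of each share = (324/5)^2 = 104976/25
Step 3: Sum of squares = 5 * 104976/25 = 104976/5

104976/5


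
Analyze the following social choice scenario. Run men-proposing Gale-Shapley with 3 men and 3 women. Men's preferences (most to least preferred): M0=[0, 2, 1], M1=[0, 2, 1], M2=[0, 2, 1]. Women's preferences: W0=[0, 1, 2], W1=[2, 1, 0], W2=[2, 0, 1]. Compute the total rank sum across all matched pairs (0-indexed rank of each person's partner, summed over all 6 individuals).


Step 1: Run Gale-Shapley (men propose, women hold best offer):
  M0 proposes to W0; she accepts
  M1 proposes to W0; rejected
  M1 proposes to W2; she accepts
  M2 proposes to W0; rejected
  M2 proposes to W2; she switches from M1
  M1 proposes to W1; she accepts
Step 2: Final matching: W0-M0, W1-M1, W2-M2
Step 3: 0-indexed ranks (man's rank of his match, then woman's): 0 + 0 + 2 + 1 + 1 + 0
Step 4: Total rank sum = 4

4


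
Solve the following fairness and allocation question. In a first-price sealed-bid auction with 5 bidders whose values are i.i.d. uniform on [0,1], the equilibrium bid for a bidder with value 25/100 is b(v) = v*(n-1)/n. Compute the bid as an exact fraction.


Step 1: The symmetric BNE bidding function is b(v) = v * (n-1) / n
Step 2: Substitute v = 1/4 and n = 5
Step 3: b = 1/4 * 4/5
Step 4: b = 1/5

1/5


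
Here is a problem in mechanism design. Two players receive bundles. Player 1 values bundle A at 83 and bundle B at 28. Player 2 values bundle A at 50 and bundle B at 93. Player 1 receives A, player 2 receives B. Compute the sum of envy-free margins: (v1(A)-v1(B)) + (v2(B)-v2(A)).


Step 1: Player 1's margin = v1(A) - v1(B) = 83 - 28 = 55
Step 2: Player 2's margin = v2(B) - v2(A) = 93 - 50 = 43
Step 3: Total margin = 55 + 43 = 98

98


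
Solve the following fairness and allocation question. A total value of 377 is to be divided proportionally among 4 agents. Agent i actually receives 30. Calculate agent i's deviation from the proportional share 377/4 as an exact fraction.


Step 1: Proportional share = 377/4
Step 2: Agent's actual allocation = 30
Step 3: Excess = 30 - 377/4 = -257/4

-257/4


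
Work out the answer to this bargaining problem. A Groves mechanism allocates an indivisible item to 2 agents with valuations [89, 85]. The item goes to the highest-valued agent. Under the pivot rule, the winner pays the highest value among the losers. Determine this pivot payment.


Step 1: The efficient winner is agent 0 with value 89
Step 2: Other agents' values: [85]
Step 3: Pivot payment = max(others) = 85
Step 4: The winner pays 85

85


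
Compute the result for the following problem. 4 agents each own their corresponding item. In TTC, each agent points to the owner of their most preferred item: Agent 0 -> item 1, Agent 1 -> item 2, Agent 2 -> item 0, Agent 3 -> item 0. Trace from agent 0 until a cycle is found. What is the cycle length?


Step 1: Trace the pointer graph from agent 0: 0 -> 1 -> 2 -> 0
Step 2: A cycle is detected when we revisit agent 0
Step 3: The cycle is: 0 -> 1 -> 2 -> 0
Step 4: Cycle length = 3

3


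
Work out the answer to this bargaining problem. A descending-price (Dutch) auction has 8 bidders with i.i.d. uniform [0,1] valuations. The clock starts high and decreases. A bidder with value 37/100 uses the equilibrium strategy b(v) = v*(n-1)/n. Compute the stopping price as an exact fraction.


Step 1: Dutch auctions are strategically equivalent to first-price auctions
Step 2: The equilibrium bid is b(v) = v*(n-1)/n
Step 3: b = 37/100 * 7/8
Step 4: b = 259/800

259/800


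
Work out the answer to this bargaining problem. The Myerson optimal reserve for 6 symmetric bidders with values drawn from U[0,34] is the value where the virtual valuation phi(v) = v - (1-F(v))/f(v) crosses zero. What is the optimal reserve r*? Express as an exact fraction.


Step 1: For U[0,34], F(v) = v/34 and f(v) = 1/34
Step 2: phi(v) = v - (1 - v/34)/(1/34) = v - (34 - v) = 2v - 34
Step 3: Set phi(r*) = 0: 2r* - 34 = 0
Step 4: r* = 34/2 = 17 (the number of bidders n = 6 does not enter)

17


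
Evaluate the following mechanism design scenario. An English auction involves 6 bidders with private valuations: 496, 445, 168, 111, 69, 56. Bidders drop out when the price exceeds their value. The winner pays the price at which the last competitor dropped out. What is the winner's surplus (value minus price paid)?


Step 1: Identify the highest value: 496
Step 2: Identify the second-highest value: 445
Step 3: The final price = second-highest value = 445
Step 4: Surplus = 496 - 445 = 51

51


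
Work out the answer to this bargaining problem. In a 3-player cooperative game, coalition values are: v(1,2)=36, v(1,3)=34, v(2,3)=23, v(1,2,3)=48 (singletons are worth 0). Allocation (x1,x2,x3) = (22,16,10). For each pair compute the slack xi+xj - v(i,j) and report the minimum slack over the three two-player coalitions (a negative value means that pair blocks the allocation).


Step 1: Slack for coalition (1,2): x1+x2 - v12 = 38 - 36 = 2
Step 2: Slack for coalition (1,3): x1+x3 - v13 = 32 - 34 = -2
Step 3: Slack for coalition (2,3): x2+x3 - v23 = 26 - 23 = 3
Step 4: Minimum slack = min(2, -2, 3) = -2, attained by (1,3); coalition (1,3) can block (slack < 0), so the allocation is not in the core

-2


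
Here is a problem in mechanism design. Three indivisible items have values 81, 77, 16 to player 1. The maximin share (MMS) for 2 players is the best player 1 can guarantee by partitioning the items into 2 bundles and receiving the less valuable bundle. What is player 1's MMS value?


Step 1: Item values = 81, 77, 16
Step 2: Enumerate all 2-bundle partitions and take the smaller bundle:
  Partition 1: {81} vs {77,16} -> bundles 81, 93; min = 81
  Partition 2: {77} vs {81,16} -> bundles 77, 97; min = 77
  Partition 3: {16} vs {81,77} -> bundles 16, 158; min = 16
Step 3: MMS = max(81, 77, 16) = 81

81


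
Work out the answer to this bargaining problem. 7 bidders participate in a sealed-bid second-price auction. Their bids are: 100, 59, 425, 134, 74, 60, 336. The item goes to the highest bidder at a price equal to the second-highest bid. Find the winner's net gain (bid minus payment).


Step 1: Sort bids in descending order: 425, 336, 134, 100, 74, 60, 59
Step 2: The winning bid is the highest: 425
Step 3: The payment equals the second-highest bid: 336
Step 4: Surplus = winner's bid - payment = 425 - 336 = 89

89


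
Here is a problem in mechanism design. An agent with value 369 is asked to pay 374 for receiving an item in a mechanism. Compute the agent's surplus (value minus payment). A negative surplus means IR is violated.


Step 1: Surplus = value - payment = 369 - 374 = -5
Step 2: IR is violated (surplus < 0)

-5


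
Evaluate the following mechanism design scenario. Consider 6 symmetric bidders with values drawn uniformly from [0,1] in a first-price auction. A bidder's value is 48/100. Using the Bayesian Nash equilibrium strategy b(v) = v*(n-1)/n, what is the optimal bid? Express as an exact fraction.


Step 1: The symmetric BNE bidding function is b(v) = v * (n-1) / n
Step 2: Substitute v = 12/25 and n = 6
Step 3: b = 12/25 * 5/6
Step 4: b = 2/5

2/5


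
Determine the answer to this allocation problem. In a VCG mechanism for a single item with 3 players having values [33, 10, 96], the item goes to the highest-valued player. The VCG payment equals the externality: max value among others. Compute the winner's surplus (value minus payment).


Step 1: The winner is the agent with the highest value: agent 2 with value 96
Step 2: Values of other agents: [33, 10]
Step 3: VCG payment = max of others' values = 33
Step 4: Surplus = 96 - 33 = 63

63


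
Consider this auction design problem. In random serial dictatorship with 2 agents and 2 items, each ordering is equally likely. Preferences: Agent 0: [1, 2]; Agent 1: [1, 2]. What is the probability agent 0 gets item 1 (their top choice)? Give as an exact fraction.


Step 1: Agent 0 wants item 1
Step 2: There are 2 possible orderings of agents
Step 3: In 1 orderings, agent 0 gets item 1
Step 4: Probability = 1/2

1/2


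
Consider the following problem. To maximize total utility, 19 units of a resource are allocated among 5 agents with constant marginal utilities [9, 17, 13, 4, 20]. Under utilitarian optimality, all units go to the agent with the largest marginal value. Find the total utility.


Step 1: The marginal utilities are [9, 17, 13, 4, 20]
Step 2: The highest marginal utility is 20
Step 3: All 19 units go to that agent
Step 4: Total utility = 20 * 19 = 380

380


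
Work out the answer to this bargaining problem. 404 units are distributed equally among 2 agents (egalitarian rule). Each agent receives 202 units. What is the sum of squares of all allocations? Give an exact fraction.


Step 1: Each agent's share = 404/2 = 202
Step 2: Square of each share = (202)^2 = 40804
Step 3: Sum of squares = 2 * 40804 = 81608

81608
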